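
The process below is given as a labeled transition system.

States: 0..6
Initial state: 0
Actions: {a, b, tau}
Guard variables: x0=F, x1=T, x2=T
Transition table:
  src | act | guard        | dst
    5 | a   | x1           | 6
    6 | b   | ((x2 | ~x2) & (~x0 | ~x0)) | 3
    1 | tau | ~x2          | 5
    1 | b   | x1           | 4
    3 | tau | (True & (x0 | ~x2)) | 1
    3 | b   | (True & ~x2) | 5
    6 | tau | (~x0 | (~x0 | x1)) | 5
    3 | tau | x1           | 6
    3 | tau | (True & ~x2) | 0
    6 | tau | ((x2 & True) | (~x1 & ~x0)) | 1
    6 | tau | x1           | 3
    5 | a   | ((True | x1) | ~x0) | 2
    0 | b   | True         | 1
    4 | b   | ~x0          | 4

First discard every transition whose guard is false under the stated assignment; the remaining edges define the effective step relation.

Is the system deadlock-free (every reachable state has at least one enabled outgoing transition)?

Reach set: {0,1,4}
  0: b→1  [deg 1]
  1: b→4  [deg 1]
  4: b→4  [deg 1]

Answer: DEADLOCK-FREE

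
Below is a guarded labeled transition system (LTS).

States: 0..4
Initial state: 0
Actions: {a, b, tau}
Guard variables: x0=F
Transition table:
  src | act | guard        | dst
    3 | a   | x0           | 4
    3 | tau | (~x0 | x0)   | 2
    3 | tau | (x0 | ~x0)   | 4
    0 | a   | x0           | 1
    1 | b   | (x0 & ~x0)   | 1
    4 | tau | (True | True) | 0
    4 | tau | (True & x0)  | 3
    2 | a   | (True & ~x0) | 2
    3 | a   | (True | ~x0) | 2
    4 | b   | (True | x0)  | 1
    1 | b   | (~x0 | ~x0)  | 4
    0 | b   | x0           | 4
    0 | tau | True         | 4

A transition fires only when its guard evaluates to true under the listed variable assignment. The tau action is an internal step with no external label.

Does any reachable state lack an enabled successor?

R = {0,1,4}
  0: tau→4  [1 out]
  1: b→4  [1 out]
  4: b→1  tau→0  [2 out]

Answer: DEADLOCK-FREE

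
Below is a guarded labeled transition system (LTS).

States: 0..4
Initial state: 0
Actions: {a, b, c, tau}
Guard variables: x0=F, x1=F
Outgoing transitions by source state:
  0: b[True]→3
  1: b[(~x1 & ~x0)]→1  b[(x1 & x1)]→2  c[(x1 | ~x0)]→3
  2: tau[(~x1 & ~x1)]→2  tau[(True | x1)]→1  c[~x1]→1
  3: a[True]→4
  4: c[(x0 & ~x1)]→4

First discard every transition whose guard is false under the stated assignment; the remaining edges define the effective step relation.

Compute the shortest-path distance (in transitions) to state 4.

Answer: 2

Trace:
Layered search for 4:
  Layer 0: {0}
  Layer 1: {3}
  Layer 2: {4}
first hit 4 at d=2 via b·a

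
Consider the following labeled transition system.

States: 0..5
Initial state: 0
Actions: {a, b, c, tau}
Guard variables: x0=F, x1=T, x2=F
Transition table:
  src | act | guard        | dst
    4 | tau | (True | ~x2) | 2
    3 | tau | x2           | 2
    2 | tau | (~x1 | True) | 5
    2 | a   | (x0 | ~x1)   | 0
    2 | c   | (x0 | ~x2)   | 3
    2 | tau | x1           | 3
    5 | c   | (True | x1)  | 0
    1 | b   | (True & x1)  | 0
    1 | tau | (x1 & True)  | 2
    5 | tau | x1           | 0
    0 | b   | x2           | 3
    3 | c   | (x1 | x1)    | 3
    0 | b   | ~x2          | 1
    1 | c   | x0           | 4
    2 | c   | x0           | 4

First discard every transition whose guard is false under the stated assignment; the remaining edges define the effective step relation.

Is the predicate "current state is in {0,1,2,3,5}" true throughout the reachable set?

Answer: INVARIANT HOLDS

Trace:
Allowed set {0,1,2,3,5}
Reach set: {0,1,2,3,5}
  0: safe
  1: safe
  2: safe
  3: safe
  5: safe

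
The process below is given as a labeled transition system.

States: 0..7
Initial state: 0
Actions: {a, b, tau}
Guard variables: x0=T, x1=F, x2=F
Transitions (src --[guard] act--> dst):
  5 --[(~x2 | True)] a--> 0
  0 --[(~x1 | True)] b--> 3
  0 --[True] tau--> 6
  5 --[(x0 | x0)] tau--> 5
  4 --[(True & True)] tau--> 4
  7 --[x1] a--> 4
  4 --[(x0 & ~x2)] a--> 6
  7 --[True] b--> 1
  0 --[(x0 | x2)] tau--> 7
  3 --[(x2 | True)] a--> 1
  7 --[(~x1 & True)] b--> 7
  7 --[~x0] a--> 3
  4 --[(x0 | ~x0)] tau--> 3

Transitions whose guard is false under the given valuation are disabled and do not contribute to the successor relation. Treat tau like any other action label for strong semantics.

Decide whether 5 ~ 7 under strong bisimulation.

Bisimulation quotient by refinement:
  π0 = {{0,1,2,3,4,5,6,7}}
  π1 = {{0},{1,2,6},{3},{4,5},{7}}
  π2 = {{0},{1,2,6},{3},{4},{5},{7}}
6 equivalence class(es) (converged in 3)
[5]={5}  [7]={7}

Answer: NOT BISIMILAR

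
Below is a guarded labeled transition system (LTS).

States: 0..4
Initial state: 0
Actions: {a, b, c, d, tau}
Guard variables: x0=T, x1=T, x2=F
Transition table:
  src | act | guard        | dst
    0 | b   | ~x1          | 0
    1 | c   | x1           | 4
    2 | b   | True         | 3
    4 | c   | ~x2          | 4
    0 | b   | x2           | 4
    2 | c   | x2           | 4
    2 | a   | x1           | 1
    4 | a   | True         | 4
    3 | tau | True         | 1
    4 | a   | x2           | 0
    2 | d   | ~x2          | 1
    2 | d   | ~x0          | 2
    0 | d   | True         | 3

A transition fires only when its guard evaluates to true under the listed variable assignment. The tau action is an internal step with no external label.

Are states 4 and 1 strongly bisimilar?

Answer: NOT BISIMILAR

Working:
Bisimulation quotient by refinement:
  P[0] = {{0,1,2,3,4}}
  P[1] = {{0},{1},{2},{3},{4}}
Fixed point at round 2; 5 class(es).
class of 4: {4}; class of 1: {1}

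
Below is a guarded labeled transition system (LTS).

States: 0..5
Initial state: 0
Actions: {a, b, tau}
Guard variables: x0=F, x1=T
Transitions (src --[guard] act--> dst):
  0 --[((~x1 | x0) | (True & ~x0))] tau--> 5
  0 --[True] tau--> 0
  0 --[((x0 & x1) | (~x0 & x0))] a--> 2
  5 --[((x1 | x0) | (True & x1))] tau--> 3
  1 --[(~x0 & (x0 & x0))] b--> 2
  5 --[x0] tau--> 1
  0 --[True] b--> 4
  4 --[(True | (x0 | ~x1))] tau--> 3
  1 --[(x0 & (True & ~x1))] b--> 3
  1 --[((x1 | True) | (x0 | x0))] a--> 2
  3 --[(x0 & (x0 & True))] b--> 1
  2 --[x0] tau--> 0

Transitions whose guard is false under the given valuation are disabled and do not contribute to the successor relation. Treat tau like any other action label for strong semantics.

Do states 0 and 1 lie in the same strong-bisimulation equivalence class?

Answer: NOT BISIMILAR

Trace:
Refine partition for ~:
  P[0] = {{0,1,2,3,4,5}}
  P[1] = {{0},{1},{2,3},{4,5}}
Fixed point at round 2; 4 class(es).
class of 0: {0}; class of 1: {1}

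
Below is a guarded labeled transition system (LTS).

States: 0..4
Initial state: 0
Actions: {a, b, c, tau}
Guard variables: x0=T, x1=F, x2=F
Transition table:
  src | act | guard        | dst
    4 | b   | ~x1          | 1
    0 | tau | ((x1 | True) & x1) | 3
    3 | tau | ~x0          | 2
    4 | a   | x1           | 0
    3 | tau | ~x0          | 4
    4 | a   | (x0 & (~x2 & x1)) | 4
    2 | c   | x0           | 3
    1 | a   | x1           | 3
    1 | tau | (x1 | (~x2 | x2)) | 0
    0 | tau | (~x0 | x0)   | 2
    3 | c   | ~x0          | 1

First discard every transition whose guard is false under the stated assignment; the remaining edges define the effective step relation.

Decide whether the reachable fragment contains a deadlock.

Reachable = {0,2,3}
  0: tau→2  [1 out]
  2: c→3  [1 out]
  3: ∅  [no exit]
witness 3: tau·c

Answer: DEADLOCK at state 3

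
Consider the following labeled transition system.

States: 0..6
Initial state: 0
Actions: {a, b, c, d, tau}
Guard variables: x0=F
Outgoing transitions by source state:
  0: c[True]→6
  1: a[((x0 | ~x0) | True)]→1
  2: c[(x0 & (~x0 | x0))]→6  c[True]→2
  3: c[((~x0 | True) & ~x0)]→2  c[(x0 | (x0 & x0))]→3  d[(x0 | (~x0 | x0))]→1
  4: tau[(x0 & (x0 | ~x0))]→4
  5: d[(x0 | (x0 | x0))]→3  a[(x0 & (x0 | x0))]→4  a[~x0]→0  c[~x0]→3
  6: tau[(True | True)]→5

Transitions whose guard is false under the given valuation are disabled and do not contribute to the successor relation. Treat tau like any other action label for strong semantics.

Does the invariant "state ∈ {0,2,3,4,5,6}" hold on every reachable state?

Safe = {0,2,3,4,5,6}
Reachable = {0,1,2,3,5,6}
  0: ✓
  1: outside
  2: ✓
  3: ✓
  5: ✓
  6: ✓
counterexample path to 1: c·tau·c·d

Answer: INVARIANT VIOLATED at state 1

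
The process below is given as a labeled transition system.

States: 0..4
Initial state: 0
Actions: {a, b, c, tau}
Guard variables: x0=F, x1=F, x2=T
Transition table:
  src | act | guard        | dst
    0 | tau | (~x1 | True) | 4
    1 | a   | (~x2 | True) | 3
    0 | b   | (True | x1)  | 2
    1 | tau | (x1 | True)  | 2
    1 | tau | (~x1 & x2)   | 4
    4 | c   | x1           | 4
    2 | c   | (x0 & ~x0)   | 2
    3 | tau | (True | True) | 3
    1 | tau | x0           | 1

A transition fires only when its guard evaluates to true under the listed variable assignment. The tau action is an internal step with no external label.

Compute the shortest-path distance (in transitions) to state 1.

Breadth-first toward 1:
  depth 0: {0}
  depth 1: {2,4}
1 never appears.

Answer: UNREACHABLE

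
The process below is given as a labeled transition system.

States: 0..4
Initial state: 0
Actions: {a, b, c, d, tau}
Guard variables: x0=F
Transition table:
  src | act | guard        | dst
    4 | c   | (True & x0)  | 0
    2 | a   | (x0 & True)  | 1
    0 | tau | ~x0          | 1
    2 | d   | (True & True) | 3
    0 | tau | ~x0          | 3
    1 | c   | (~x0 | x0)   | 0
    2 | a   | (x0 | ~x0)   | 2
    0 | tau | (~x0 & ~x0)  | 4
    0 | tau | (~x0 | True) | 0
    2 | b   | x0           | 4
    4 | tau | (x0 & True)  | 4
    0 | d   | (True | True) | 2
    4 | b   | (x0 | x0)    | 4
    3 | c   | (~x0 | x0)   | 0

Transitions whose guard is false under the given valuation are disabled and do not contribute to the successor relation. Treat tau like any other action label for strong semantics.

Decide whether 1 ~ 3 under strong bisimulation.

Answer: BISIMILAR

Trace:
Bisimulation quotient by refinement:
  P[0] = {{0,1,2,3,4}}
  P[1] = {{0},{1,3},{2},{4}}
stable after 2 split(s): 4 block(s)
1∈{1,3}, 3∈{1,3}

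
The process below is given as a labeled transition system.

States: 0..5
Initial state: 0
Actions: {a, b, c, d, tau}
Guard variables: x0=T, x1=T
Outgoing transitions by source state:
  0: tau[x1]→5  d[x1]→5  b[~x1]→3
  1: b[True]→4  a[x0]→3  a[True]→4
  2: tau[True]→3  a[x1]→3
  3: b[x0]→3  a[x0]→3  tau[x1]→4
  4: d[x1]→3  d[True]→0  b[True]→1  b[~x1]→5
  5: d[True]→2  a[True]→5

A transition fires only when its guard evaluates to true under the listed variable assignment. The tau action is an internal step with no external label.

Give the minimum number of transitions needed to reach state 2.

BFS to 2:
  depth 0: {0}
  depth 1: {5}
  depth 2: {2}
depth(2)=2, e.g. d·d

Answer: 2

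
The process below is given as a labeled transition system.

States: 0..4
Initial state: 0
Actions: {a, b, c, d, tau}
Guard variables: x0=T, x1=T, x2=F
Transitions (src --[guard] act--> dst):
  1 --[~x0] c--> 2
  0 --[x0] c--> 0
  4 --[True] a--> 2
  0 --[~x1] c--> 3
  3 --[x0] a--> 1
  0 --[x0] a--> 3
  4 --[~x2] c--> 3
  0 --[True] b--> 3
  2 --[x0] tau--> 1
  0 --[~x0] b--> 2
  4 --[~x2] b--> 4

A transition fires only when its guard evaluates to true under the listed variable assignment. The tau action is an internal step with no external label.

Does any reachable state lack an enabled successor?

Reachable = {0,1,3}
  0: a→3  b→3  c→0  [3 exit(s)]
  1: ∅  [no exit]
  3: a→1  [1 exit(s)]
witness 1: a·a

Answer: DEADLOCK at state 1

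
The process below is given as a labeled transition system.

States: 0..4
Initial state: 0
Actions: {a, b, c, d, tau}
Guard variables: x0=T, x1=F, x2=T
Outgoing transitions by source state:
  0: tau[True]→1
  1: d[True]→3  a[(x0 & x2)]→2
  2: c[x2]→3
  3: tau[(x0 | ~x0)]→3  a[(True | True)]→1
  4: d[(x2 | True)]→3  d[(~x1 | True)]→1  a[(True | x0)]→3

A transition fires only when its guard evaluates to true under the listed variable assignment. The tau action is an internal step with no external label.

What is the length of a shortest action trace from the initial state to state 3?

Answer: 2

Working:
Breadth-first toward 3:
  depth 0: {0}
  depth 1: {1}
  depth 2: {2,3}
depth(3)=2, e.g. tau·d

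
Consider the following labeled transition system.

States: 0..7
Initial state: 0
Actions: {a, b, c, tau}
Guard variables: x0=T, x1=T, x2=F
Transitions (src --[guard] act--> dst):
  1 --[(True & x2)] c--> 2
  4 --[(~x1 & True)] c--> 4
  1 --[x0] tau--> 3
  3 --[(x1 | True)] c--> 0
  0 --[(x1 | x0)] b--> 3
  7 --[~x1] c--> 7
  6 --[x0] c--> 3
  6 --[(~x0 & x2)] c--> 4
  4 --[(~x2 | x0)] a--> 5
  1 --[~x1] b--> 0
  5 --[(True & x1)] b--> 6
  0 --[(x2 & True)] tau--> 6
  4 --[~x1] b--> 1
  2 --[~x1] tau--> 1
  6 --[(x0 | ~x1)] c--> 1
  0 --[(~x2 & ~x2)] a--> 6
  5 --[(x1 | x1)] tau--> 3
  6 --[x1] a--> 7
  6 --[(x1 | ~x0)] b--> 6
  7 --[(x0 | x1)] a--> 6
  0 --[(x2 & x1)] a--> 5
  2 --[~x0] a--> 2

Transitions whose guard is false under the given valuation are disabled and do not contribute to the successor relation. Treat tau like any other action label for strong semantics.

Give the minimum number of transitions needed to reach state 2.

BFS to 2:
  Layer 0: {0}
  Layer 1: {3,6}
  Layer 2: {1,7}
2 never appears.

Answer: UNREACHABLE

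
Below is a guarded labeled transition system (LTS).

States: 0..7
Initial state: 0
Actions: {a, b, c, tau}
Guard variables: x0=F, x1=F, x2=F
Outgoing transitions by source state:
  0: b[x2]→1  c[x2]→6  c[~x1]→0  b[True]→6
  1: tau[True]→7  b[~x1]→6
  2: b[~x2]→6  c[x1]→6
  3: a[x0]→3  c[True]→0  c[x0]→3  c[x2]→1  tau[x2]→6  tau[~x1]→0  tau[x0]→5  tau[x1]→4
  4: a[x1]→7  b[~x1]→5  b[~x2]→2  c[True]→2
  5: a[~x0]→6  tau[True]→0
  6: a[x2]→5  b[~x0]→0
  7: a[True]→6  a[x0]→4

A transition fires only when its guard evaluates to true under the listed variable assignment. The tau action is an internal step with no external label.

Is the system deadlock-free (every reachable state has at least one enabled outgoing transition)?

Reachable = {0,6}
  0: b→6  c→0  [deg 2]
  6: b→0  [deg 1]

Answer: DEADLOCK-FREE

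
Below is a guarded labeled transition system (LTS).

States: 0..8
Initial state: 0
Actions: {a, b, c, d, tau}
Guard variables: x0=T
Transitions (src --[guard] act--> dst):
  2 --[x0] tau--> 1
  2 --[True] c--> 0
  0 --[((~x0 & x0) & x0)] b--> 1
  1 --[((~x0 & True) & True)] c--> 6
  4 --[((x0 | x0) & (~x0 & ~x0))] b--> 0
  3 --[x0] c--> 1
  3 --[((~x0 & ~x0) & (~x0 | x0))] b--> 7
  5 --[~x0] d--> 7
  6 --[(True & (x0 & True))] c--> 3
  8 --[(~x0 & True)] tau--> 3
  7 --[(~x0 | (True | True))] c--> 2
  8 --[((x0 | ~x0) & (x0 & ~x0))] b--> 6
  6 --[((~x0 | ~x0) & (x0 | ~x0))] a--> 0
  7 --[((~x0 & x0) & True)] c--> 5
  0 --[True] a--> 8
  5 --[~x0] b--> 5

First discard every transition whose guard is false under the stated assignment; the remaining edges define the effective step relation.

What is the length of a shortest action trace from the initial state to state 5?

BFS to 5:
  L0 = {0}
  L1 = {8}
5 never appears.

Answer: UNREACHABLE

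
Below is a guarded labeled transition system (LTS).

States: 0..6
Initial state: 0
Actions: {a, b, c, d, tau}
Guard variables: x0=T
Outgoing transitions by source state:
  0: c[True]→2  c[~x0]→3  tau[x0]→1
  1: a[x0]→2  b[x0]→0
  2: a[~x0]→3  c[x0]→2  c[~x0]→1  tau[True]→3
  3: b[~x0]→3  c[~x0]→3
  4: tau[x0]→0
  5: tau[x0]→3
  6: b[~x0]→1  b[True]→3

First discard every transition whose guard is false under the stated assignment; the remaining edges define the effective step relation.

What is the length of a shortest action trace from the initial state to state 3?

Answer: 2

Working:
BFS to 3:
  depth 0: {0}
  depth 1: {1,2}
  depth 2: {3}
3 enters at depth 2; path c·tau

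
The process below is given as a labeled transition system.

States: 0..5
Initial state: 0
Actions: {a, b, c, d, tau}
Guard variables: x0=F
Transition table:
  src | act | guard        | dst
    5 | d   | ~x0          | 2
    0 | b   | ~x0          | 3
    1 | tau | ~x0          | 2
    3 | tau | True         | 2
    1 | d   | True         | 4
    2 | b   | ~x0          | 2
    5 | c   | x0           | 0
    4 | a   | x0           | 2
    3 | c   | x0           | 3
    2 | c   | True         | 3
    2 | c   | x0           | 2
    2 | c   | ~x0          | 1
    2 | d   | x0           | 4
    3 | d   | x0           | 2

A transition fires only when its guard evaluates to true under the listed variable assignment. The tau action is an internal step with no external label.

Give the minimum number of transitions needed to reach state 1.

BFS to 1:
  depth 0: {0}
  depth 1: {3}
  depth 2: {2}
  depth 3: {1}
first hit 1 at d=3 via b·tau·c

Answer: 3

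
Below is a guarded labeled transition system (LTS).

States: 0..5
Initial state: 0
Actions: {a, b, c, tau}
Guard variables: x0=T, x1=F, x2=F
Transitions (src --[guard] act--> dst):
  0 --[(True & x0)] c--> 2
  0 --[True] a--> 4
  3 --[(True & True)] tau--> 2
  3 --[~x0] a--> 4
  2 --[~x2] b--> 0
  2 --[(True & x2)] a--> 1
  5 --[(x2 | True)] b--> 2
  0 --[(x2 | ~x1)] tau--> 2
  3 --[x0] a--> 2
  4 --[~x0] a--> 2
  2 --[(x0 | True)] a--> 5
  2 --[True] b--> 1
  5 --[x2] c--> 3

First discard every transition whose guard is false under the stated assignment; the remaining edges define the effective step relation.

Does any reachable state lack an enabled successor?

Reachable = {0,1,2,4,5}
  0: a→4  c→2  tau→2  [3 exit(s)]
  1: ∅  [deadlock]
  2: a→5  b→0  b→1  [3 exit(s)]
  4: ∅  [deadlock]
  5: b→2  [1 exit(s)]
witness 1: c·b

Answer: DEADLOCK at state 1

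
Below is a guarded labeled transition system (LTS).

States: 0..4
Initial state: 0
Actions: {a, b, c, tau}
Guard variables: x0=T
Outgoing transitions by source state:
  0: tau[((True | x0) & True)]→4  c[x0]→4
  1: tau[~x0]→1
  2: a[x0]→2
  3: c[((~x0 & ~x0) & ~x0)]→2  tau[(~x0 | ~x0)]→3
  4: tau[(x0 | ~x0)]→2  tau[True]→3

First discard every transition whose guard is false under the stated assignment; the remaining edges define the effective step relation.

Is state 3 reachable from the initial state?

After dropping false guards: 5 live edges.
depth 0: {0}
depth 1: {4}  total {0,4}
depth 2: {2,3}  total {0,2,3,4}
R = {0,2,3,4}
witness 3: tau·tau

Answer: REACHABLE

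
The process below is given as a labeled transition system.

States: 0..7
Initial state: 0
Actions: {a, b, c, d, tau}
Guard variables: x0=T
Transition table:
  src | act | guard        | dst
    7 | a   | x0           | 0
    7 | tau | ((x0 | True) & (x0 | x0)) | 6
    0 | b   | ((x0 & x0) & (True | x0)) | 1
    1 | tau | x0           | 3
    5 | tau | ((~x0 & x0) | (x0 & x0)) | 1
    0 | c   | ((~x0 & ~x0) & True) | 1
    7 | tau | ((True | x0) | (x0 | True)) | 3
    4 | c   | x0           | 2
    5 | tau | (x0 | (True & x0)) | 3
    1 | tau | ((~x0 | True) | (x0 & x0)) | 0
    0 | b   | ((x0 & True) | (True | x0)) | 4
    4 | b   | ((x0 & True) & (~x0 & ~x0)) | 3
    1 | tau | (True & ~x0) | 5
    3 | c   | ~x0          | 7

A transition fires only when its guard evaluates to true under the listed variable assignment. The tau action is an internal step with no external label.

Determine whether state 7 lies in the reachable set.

Answer: UNREACHABLE

Trace:
After dropping false guards: 10 live edges.
L0 = {0}
L1 = {1,4}  now seen {0,1,4}
L2 = {2,3}  now seen {0,1,2,3,4}
R = {0,1,2,3,4}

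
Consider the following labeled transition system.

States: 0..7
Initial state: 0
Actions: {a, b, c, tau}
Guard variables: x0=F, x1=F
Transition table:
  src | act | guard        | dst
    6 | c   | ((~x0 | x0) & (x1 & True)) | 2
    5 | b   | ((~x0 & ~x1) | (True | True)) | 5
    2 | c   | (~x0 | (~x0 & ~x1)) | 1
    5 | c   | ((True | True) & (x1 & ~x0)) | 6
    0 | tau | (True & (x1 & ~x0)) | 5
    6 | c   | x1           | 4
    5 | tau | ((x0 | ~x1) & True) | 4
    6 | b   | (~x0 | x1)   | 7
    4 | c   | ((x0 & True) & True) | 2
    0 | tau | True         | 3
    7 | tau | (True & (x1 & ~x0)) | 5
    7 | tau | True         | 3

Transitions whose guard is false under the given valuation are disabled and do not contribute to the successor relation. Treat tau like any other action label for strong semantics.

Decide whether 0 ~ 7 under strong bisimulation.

Compute ~ classes (split until stable):
  π0 = {{0,1,2,3,4,5,6,7}}
  π1 = {{0,7},{1,3,4},{2},{5},{6}}
stable after 2 split(s): 5 block(s)
[0]={0,7}  [7]={0,7}

Answer: BISIMILAR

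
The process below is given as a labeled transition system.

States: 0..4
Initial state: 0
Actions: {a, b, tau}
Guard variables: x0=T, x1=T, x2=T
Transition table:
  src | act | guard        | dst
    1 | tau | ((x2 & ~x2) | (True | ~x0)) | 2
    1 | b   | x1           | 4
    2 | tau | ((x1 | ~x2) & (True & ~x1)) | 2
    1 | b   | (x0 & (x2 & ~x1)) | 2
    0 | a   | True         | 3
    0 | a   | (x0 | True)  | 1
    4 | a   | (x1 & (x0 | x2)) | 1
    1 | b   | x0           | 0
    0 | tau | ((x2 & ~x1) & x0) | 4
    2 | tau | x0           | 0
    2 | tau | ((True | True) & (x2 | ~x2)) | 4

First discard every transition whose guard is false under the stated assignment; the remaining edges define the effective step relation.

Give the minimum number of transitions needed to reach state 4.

Answer: 2

Analysis:
Layered search for 4:
  L0 = {0}
  L1 = {1,3}
  L2 = {2,4}
4 enters at depth 2; path a·b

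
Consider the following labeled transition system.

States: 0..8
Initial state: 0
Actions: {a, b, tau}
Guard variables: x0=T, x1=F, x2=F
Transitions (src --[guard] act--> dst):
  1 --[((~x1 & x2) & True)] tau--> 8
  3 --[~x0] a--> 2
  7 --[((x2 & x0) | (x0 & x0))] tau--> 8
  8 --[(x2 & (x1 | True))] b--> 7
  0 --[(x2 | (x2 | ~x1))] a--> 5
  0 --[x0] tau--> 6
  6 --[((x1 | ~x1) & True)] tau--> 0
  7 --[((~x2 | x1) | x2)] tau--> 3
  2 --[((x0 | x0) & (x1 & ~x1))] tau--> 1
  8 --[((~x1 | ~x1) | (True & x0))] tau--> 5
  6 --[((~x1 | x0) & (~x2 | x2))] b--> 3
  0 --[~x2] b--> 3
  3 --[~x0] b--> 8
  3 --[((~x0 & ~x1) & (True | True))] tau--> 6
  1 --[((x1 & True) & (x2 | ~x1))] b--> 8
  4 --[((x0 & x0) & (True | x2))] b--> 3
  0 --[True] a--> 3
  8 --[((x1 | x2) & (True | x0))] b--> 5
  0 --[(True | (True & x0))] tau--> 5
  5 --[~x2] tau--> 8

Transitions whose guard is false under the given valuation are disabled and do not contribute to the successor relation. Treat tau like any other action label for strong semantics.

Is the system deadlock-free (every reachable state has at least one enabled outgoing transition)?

Answer: DEADLOCK at state 3

Analysis:
Reach set: {0,3,5,6,8}
  0: a→3  a→5  b→3  tau→5  tau→6  [deg 5]
  3: ∅  [no exit]
  5: tau→8  [deg 1]
  6: b→3  tau→0  [deg 2]
  8: tau→5  [deg 1]
Path to 3: a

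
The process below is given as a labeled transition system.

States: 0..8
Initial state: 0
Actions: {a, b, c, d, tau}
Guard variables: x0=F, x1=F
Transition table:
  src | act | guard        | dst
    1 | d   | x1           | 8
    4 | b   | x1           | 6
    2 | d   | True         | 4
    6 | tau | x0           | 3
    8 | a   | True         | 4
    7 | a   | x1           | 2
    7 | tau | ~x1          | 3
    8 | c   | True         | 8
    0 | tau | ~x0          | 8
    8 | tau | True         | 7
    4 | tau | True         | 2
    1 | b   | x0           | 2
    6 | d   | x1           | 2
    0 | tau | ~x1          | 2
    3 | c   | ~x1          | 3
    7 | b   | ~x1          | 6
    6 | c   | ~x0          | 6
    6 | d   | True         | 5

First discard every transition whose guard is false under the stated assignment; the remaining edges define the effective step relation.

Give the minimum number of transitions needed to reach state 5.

Layered search for 5:
  depth 0: {0}
  depth 1: {2,8}
  depth 2: {4,7}
  depth 3: {3,6}
  depth 4: {5}
first hit 5 at d=4 via tau·tau·b·d

Answer: 4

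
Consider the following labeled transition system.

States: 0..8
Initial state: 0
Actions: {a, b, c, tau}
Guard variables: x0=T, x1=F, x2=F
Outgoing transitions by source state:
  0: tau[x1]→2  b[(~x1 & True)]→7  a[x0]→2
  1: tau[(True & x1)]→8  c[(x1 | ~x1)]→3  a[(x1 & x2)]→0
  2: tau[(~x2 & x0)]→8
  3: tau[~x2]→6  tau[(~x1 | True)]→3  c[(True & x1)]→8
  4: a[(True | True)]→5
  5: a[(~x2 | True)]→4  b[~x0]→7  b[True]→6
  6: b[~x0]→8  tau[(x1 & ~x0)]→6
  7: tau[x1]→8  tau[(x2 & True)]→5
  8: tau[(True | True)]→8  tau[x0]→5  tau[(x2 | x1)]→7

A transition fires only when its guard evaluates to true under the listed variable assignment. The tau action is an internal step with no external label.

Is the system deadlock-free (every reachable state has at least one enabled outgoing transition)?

Answer: DEADLOCK at state 6

Analysis:
R = {0,2,4,5,6,7,8}
  0: a→2  b→7  [2 out]
  2: tau→8  [1 out]
  4: a→5  [1 out]
  5: a→4  b→6  [2 out]
  6: ∅  [deadlock]
  7: ∅  [deadlock]
  8: tau→5  tau→8  [2 out]
Path to 6: a·tau·tau·b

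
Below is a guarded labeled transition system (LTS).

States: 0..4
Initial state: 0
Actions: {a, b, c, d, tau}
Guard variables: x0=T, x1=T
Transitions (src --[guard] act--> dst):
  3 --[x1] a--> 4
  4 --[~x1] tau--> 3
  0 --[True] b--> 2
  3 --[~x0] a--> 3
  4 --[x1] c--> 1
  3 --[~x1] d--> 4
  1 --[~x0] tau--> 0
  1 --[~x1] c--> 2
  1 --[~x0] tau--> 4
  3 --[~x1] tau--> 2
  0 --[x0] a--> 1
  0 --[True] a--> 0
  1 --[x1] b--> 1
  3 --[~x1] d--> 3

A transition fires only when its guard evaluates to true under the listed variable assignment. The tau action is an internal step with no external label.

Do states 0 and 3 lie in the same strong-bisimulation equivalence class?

Compute ~ classes (split until stable):
  π0 = {{0,1,2,3,4}}
  π1 = {{0},{1},{2},{3},{4}}
5 equivalence class(es) (converged in 2)
class of 0: {0}; class of 3: {3}

Answer: NOT BISIMILAR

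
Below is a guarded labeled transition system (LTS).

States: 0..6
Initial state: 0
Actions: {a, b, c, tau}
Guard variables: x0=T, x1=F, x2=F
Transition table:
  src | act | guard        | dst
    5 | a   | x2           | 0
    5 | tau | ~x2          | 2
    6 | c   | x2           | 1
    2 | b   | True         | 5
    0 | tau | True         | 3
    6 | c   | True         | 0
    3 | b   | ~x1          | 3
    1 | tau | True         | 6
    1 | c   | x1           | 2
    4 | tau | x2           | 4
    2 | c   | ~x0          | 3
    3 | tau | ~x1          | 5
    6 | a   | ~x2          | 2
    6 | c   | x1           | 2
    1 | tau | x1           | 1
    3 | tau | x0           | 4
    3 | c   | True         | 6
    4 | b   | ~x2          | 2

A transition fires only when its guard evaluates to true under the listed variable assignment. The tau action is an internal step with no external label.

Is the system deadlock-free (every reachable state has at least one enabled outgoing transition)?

Answer: DEADLOCK-FREE

Trace:
Reach set: {0,2,3,4,5,6}
  0: tau→3  [deg 1]
  2: b→5  [deg 1]
  3: b→3  c→6  tau→4  tau→5  [deg 4]
  4: b→2  [deg 1]
  5: tau→2  [deg 1]
  6: a→2  c→0  [deg 2]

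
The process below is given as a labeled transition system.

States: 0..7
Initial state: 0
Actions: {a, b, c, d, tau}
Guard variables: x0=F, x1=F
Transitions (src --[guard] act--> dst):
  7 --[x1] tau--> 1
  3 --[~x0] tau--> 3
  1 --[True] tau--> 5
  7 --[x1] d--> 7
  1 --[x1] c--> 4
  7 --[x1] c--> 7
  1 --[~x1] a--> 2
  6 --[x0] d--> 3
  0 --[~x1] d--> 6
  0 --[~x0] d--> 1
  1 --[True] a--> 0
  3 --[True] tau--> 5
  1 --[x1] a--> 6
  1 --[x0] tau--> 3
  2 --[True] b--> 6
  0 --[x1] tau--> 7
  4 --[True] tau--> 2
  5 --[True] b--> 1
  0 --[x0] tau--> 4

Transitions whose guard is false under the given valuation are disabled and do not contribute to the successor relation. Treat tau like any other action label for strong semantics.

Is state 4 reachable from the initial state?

After dropping false guards: 10 live edges.
depth 0: {0}
depth 1: {1,6}  total {0,1,6}
depth 2: {2,5}  total {0,1,2,5,6}
Reach set: {0,1,2,5,6}

Answer: UNREACHABLE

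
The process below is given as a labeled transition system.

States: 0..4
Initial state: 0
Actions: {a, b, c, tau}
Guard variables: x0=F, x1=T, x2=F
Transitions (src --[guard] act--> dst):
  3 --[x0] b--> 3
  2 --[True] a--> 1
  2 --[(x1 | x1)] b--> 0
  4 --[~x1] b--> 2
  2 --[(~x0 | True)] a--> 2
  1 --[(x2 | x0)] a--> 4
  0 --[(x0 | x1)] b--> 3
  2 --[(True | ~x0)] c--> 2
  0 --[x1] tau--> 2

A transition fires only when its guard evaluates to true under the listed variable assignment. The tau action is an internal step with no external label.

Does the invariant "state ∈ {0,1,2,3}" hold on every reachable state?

Answer: INVARIANT HOLDS

Working:
Inv-set: {0,1,2,3}
R = {0,1,2,3}
  0: ✓
  1: ✓
  2: ✓
  3: ✓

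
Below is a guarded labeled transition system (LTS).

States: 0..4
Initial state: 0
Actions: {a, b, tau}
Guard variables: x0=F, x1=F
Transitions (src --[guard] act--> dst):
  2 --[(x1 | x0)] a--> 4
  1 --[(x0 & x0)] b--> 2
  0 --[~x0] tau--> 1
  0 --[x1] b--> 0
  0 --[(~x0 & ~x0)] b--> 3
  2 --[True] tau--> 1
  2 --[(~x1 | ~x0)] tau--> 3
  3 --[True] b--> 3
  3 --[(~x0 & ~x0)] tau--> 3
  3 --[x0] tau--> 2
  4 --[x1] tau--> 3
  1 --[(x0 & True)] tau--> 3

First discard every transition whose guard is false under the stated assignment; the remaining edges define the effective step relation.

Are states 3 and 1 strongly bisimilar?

Answer: NOT BISIMILAR

Working:
Refine partition for ~:
  round 0: {{0,1,2,3,4}}
  round 1: {{0,3},{1,4},{2}}
  round 2: {{0},{1,4},{2},{3}}
stable after 3 split(s): 4 block(s)
class of 3: {3}; class of 1: {1,4}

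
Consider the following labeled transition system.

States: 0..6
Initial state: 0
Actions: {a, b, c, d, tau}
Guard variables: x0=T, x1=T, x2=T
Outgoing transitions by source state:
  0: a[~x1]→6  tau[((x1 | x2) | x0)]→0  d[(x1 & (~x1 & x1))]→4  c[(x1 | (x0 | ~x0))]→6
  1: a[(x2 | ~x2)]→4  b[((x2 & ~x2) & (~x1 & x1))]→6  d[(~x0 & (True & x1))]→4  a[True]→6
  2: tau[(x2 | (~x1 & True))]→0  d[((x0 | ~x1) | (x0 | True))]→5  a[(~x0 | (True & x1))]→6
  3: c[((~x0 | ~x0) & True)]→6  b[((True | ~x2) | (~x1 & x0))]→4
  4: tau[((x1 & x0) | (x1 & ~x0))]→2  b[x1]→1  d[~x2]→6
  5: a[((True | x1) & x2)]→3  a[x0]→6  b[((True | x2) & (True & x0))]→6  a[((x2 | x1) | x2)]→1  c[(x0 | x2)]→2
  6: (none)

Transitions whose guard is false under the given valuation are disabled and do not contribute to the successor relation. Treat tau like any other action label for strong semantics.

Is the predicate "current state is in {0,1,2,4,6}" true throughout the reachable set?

Answer: INVARIANT HOLDS

Working:
Safe = {0,1,2,4,6}
Reachable = {0,6}
  0: ok
  6: ok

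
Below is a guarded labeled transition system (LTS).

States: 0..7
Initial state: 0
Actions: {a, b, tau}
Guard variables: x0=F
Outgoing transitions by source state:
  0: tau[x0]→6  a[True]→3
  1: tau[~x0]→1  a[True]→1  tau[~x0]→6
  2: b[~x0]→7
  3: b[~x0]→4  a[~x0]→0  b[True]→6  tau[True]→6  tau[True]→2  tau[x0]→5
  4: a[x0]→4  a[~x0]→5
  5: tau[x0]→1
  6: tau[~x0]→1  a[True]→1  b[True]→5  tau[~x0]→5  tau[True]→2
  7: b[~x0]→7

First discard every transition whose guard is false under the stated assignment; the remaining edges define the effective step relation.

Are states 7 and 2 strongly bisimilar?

Answer: BISIMILAR

Analysis:
Refine partition for ~:
  round 0: {{0,1,2,3,4,5,6,7}}
  round 1: {{0,4},{1},{2,7},{3,6},{5}}
  round 2: {{0},{1},{2,7},{3},{4},{5},{6}}
stable after 3 split(s): 7 block(s)
[7]={2,7}  [2]={2,7}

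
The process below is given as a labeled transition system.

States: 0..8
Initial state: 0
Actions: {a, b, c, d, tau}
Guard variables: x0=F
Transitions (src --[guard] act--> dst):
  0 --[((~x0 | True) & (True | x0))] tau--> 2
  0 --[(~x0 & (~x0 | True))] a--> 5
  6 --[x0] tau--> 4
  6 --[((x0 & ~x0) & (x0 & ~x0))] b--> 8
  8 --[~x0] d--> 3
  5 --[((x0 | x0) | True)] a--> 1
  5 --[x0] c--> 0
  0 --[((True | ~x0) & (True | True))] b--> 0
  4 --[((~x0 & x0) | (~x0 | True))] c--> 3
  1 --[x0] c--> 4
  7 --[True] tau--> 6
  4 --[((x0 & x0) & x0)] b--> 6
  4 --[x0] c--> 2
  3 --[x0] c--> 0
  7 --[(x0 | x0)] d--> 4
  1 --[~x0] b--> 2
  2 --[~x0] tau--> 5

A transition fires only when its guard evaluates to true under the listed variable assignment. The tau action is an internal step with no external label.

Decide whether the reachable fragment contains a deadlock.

Answer: DEADLOCK-FREE

Analysis:
R = {0,1,2,5}
  0: a→5  b→0  tau→2  [3 out]
  1: b→2  [1 out]
  2: tau→5  [1 out]
  5: a→1  [1 out]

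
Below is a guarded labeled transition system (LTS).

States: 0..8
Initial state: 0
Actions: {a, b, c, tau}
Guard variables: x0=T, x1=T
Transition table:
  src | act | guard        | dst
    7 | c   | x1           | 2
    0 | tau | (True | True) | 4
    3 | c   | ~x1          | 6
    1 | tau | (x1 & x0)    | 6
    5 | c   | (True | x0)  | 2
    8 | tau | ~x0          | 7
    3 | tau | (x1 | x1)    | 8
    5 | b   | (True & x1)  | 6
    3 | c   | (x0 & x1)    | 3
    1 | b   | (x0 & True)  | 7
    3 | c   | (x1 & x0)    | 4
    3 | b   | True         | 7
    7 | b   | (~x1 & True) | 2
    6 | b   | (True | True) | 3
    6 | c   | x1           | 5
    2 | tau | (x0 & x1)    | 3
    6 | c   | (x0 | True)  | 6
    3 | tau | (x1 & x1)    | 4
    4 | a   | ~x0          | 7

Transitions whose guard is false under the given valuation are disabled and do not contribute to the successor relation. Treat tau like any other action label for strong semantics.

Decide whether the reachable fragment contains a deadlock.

Answer: DEADLOCK at state 4

Trace:
Reachable = {0,4}
  0: tau→4  [1 exit(s)]
  4: ∅  [STUCK]
witness 4: tau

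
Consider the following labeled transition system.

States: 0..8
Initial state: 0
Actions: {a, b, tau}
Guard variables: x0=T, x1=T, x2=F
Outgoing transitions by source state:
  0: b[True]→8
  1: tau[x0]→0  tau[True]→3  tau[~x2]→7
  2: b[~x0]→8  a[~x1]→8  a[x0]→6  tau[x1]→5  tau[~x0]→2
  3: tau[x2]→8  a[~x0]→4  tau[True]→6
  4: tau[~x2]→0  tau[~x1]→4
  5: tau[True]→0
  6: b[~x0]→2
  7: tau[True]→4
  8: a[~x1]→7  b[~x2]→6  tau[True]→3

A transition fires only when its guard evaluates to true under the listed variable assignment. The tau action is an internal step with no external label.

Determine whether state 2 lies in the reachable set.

12 transition(s) survive guard evaluation.
L0 = {0}
L1 = {8}  total {0,8}
L2 = {3,6}  total {0,3,6,8}
Reach set: {0,3,6,8}

Answer: UNREACHABLE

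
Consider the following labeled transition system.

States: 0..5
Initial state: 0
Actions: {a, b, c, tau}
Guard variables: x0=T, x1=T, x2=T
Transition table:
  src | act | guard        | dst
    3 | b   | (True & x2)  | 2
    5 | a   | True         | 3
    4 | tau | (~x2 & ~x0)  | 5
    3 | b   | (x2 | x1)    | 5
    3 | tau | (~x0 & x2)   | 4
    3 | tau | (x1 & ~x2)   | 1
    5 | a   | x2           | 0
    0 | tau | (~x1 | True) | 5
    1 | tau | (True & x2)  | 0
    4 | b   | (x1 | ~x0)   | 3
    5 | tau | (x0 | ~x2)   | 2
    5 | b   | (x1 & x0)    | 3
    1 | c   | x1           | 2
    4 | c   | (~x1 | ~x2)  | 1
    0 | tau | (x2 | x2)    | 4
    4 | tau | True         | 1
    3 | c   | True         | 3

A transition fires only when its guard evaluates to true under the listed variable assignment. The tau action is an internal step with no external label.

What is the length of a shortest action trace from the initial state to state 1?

Layered search for 1:
  depth 0: {0}
  depth 1: {4,5}
  depth 2: {1,2,3}
first hit 1 at d=2 via tau·tau

Answer: 2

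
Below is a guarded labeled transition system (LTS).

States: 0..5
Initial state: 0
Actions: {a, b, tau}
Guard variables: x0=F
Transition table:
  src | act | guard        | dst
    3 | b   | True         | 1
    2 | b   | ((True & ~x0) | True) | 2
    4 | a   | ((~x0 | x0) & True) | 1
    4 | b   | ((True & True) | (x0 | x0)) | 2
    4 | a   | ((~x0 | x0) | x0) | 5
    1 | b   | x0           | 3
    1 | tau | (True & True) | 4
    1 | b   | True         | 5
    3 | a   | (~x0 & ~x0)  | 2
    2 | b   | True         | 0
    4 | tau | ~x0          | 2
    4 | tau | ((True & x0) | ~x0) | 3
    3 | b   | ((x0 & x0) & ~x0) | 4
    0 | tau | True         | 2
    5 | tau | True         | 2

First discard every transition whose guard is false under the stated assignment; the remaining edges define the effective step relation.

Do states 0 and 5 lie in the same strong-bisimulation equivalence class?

Answer: BISIMILAR

Working:
Compute ~ classes (split until stable):
  P[0] = {{0,1,2,3,4,5}}
  P[1] = {{0,5},{1},{2},{3},{4}}
5 equivalence class(es) (converged in 2)
0∈{0,5}, 5∈{0,5}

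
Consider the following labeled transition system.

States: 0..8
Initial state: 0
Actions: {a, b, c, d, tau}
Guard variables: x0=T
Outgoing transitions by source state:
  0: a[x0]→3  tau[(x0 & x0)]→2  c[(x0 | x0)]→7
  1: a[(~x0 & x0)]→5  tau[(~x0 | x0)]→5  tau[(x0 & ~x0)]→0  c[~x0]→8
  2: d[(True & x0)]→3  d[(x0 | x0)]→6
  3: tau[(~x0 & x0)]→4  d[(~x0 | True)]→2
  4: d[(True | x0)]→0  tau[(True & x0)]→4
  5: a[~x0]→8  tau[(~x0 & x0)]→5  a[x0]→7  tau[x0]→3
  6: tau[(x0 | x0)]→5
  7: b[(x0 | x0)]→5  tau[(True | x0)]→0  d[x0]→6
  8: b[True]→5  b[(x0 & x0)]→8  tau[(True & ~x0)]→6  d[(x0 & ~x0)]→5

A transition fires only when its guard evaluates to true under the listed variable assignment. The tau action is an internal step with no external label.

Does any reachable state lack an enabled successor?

Answer: DEADLOCK-FREE

Trace:
Reach set: {0,2,3,5,6,7}
  0: a→3  c→7  tau→2  [deg 3]
  2: d→3  d→6  [deg 2]
  3: d→2  [deg 1]
  5: a→7  tau→3  [deg 2]
  6: tau→5  [deg 1]
  7: b→5  d→6  tau→0  [deg 3]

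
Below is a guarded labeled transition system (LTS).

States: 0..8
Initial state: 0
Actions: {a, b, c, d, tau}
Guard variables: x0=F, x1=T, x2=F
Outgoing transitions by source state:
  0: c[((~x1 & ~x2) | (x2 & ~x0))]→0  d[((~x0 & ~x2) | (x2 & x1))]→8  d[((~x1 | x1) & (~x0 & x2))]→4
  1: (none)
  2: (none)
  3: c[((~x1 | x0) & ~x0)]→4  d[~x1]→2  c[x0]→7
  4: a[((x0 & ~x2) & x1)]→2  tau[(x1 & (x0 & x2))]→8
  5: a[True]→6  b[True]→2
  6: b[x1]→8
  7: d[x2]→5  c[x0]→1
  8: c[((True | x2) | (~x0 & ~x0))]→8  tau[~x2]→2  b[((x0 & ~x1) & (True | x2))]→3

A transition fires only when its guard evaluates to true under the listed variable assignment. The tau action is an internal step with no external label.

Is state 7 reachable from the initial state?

Answer: UNREACHABLE

Trace:
Guard filter leaves 6 enabled edge(s).
Layer 0: {0}
Layer 1: {8}  now seen {0,8}
Layer 2: {2}  now seen {0,2,8}
R = {0,2,8}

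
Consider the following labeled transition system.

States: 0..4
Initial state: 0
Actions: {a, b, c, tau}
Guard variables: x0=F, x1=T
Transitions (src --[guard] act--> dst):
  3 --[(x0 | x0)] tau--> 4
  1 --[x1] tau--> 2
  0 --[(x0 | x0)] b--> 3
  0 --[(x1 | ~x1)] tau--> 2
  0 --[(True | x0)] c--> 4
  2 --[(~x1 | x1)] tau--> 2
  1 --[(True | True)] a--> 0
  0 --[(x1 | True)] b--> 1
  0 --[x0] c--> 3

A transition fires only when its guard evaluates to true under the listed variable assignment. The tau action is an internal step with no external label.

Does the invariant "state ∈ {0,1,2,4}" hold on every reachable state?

Answer: INVARIANT HOLDS

Trace:
Safe = {0,1,2,4}
Reachable = {0,1,2,4}
  0: ok
  1: ok
  2: ok
  4: ok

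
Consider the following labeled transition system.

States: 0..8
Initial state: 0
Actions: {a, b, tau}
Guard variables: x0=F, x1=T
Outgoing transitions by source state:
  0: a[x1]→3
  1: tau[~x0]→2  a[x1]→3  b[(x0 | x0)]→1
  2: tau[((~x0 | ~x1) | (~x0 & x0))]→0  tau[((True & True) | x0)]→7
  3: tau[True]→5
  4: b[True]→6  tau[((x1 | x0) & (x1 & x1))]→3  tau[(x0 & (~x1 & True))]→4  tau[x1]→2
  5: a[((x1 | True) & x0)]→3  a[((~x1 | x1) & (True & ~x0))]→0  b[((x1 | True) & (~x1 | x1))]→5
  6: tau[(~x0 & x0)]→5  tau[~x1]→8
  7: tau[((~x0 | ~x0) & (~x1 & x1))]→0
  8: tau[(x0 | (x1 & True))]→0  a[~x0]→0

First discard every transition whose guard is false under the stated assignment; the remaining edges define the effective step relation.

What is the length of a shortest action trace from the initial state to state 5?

BFS to 5:
  Layer 0: {0}
  Layer 1: {3}
  Layer 2: {5}
5 enters at depth 2; path a·tau

Answer: 2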